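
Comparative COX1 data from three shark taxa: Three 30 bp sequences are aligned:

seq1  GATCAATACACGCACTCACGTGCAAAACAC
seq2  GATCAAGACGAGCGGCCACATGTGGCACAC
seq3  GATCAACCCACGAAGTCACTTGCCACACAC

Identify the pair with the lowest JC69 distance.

seq1 and seq3

seq1–seq2: 11/30 differ, p = 0.367, d = 0.503.
seq1–seq3: 7/30 differ, p = 0.233, d = 0.280.
seq2–seq3: 11/30 differ, p = 0.367, d = 0.503.
The smallest distance is between seq1 and seq3.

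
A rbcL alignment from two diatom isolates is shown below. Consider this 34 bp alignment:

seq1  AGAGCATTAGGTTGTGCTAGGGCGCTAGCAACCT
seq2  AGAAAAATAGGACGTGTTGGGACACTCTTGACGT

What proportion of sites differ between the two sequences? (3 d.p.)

The sequences differ at 14 of 34 positions.
p = 14/34 = 0.411764… ≈ 0.412 (to 3 d.p.).

0.412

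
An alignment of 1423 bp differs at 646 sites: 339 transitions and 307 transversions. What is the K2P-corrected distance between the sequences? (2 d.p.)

P = 339/1423 ≈ 0.238229 and Q = 307/1423 ≈ 0.215741.
Under the Kimura two-parameter model, d = −½ ln(1 − 2P − Q) − ¼ ln(1 − 2Q).
1 − 2P − Q = 0.307801, giving −½ ln(0.307801) = 0.589151.
1 − 2Q = 0.568518, giving −¼ ln(0.568518) = 0.141181.
d = 0.589151 + 0.141181 = 0.730332.

0.73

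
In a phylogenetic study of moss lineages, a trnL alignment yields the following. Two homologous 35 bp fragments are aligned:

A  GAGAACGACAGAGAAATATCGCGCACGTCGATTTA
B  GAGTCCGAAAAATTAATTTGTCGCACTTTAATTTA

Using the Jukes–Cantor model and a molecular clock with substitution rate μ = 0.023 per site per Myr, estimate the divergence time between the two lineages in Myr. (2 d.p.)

9.96

The sequences differ at 12 of 35 sites, so p = 12/35 ≈ 0.342857.
d = −(3/4) ln(1 − 4p/3) = −0.75 ln(1 − 0.457143) = −0.75 ln(0.542857)
  = −0.75 × (-0.610909) = 0.458182 substitutions/site.
Under a molecular clock d = 2μt, so t = d/(2μ) = 0.458182 / (2 × 0.023) = 9.96 Myr.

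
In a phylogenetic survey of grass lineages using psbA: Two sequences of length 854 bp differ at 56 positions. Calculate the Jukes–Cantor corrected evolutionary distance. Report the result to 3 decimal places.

p = 56/854 ≈ 0.065574.
d = −(3/4) ln(1 − 4p/3) = −0.75 ln(1 − 0.087432) = −0.75 ln(0.912568)
  = −0.75 × (-0.091493) = 0.068620 substitutions/site.

0.069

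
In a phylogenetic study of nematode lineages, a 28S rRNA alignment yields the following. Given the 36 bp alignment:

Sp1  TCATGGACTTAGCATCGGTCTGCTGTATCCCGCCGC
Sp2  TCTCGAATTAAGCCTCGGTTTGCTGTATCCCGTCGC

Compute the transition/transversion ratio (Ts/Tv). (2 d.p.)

Transitions are A↔G and C↔T; transversions are all other mismatches.
Transitions: 5. Transversions: 3.
R = 5/3 = 1.666666… ≈ 1.67 (to 2 d.p.).

1.67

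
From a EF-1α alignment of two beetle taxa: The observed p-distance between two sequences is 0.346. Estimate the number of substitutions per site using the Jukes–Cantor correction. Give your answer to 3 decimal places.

d = −(3/4) ln(1 − 4p/3) = −0.75 ln(1 − 0.461333) = −0.75 ln(0.538667)
  = −0.75 × (-0.618658) = 0.463994 substitutions/site.

0.464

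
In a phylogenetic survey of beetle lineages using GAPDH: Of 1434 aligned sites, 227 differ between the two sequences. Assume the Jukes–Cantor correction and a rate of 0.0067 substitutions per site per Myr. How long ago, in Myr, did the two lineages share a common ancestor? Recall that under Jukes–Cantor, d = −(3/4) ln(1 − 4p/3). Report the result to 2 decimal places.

p = 227/1434 ≈ 0.158298.
d = −(3/4) ln(1 − 4p/3) = −0.75 ln(1 − 0.211064) = −0.75 ln(0.788936)
  = −0.75 × (-0.237070) = 0.177803 substitutions/site.
Under a molecular clock d = 2μt, so t = d/(2μ) = 0.177803 / (2 × 0.0067) = 13.27 Myr.

13.27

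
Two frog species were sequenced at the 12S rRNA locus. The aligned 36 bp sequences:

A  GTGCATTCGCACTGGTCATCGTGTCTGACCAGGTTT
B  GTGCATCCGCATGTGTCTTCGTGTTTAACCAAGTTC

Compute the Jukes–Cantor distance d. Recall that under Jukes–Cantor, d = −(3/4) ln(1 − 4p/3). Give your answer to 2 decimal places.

0.30

The sequences differ at 9 of 36 sites (7, 12, 13, 14, 18, 25, 27, 32, 36), so p = 9/36 = 0.25.
d = −(3/4) ln(1 − 4p/3) = −0.75 ln(1 − 0.333333) = −0.75 ln(0.666667)
  = −0.75 × (-0.405465) = 0.304099 substitutions/site.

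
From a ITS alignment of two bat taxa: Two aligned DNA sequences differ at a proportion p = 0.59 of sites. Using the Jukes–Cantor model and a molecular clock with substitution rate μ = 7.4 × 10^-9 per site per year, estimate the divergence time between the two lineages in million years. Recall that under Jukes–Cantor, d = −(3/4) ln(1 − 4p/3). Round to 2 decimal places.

d = −(3/4) ln(1 − 4p/3) = −0.75 ln(1 − 0.786667) = −0.75 ln(0.213333)
  = −0.75 × (-1.544901) = 1.158676 substitutions/site.
Under a molecular clock d = 2μt, so t = d/(2μ) = 1.158676 / (2 × 7.4 × 10^-9) = 78.29 million years.

78.29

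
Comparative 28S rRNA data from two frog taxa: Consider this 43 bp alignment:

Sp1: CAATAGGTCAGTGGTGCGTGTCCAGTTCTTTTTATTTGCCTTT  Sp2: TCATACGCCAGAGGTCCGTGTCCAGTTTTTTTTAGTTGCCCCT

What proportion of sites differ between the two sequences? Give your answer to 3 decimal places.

0.233

The sequences differ at 10 of 43 positions (sites 1, 2, 6, 8, 12, 16, 28, 35, 41, 42).
p = 10/43 = 0.232558… ≈ 0.233 (to 3 d.p.).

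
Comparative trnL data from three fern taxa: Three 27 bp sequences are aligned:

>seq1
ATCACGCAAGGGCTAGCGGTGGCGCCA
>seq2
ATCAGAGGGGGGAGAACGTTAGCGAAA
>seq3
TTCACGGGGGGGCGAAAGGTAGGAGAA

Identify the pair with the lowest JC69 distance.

seq2 and seq3

seq1–seq2: 12/27 differ, p = 0.444, d = 0.673.
seq1–seq3: 12/27 differ, p = 0.444, d = 0.673.
seq2–seq3: 9/27 differ, p = 0.333, d = 0.441.
The smallest distance is between seq2 and seq3.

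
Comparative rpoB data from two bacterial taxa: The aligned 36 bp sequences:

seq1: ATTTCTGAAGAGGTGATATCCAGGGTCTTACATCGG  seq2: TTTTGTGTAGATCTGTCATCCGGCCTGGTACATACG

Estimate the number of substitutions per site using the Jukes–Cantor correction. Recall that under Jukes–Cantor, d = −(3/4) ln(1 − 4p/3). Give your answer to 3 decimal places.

0.548

The sequences differ at 14 of 36 sites, so p = 14/36 ≈ 0.388889.
d = −(3/4) ln(1 − 4p/3) = −0.75 ln(1 − 0.518519) = −0.75 ln(0.481481)
  = −0.75 × (-0.730889) = 0.548167 substitutions/site.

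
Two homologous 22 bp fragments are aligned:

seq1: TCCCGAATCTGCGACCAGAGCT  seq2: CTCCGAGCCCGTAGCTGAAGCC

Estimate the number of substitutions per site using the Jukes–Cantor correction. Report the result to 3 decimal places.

0.974

The sequences differ at 12 of 22 sites, so p = 12/22 ≈ 0.545455.
d = −(3/4) ln(1 − 4p/3) = −0.75 ln(1 − 0.727273) = −0.75 ln(0.272727)
  = −0.75 × (-1.299284) = 0.974463 substitutions/site.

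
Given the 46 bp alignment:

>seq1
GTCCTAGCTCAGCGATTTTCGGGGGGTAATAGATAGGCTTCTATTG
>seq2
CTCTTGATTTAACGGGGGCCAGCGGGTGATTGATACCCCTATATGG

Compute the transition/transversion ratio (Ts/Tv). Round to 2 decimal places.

1.10

Transitions are A↔G and C↔T; transversions are all other mismatches.
Transitions: 11. Transversions: 10.
R = 11/10 = 1.10.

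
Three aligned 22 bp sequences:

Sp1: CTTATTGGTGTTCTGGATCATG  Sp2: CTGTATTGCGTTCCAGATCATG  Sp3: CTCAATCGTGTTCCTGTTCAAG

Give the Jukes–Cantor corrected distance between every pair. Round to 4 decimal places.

d(Sp1,Sp2) = 0.4141, d(Sp1,Sp3) = 0.4141, d(Sp2,Sp3) = 0.4141

Sp1–Sp2: 7/22 sites differ → p ≈ 0.318182, d = −0.75 ln(1 − 0.424243) = 0.414052 ≈ 0.4141.
Sp1–Sp3: 7/22 sites differ → p ≈ 0.318182, d = −0.75 ln(1 − 0.424243) = 0.414052 ≈ 0.4141.
Sp2–Sp3: 7/22 sites differ → p ≈ 0.318182, d = −0.75 ln(1 − 0.424243) = 0.414052 ≈ 0.4141.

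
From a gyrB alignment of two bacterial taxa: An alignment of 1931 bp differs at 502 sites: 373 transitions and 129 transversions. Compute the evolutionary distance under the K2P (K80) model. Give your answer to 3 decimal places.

0.338

P = 373/1931 ≈ 0.193164 and Q = 129/1931 ≈ 0.066805.
Under the Kimura two-parameter model, d = −½ ln(1 − 2P − Q) − ¼ ln(1 − 2Q).
1 − 2P − Q = 0.546867, giving −½ ln(0.546867) = 0.301775.
1 − 2Q = 0.86639, giving −¼ ln(0.86639) = 0.035855.
d = 0.301775 + 0.035855 = 0.337630.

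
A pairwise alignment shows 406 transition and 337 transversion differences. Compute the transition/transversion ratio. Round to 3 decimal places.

1.205

R = 406/337 = 1.204747… ≈ 1.205 (to 3 d.p.).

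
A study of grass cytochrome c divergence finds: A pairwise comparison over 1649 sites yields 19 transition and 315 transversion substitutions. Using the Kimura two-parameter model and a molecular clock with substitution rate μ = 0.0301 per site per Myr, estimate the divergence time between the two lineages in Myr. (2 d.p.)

4.00

P = 19/1649 ≈ 0.011522 and Q = 315/1649 ≈ 0.191025.
Under the Kimura two-parameter model, d = −½ ln(1 − 2P − Q) − ¼ ln(1 − 2Q).
1 − 2P − Q = 0.785931, giving −½ ln(0.785931) = 0.120443.
1 − 2Q = 0.61795, giving −¼ ln(0.61795) = 0.120337.
d = 0.120443 + 0.120337 = 0.240780.
Under a molecular clock d = 2μt, so t = d/(2μ) = 0.240780 / (2 × 0.0301) = 4.00 Myr.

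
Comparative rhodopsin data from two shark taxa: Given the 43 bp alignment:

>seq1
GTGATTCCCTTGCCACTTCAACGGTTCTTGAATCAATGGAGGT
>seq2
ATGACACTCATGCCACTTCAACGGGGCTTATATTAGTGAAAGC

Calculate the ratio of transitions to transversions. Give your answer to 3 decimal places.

Transitions are A↔G and C↔T; transversions are all other mismatches.
Transitions: 9. Transversions: 5.
R = 9/5 = 1.800.

1.800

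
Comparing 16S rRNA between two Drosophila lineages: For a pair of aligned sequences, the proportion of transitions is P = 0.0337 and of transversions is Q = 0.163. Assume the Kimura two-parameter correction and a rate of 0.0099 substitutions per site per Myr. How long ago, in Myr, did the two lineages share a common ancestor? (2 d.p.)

11.59

Under the Kimura two-parameter model, d = −½ ln(1 − 2P − Q) − ¼ ln(1 − 2Q).
1 − 2P − Q = 0.7696, giving −½ ln(0.7696) = 0.130942.
1 − 2Q = 0.674, giving −¼ ln(0.674) = 0.098631.
d = 0.130942 + 0.098631 = 0.229573.
Under a molecular clock d = 2μt, so t = d/(2μ) = 0.229573 / (2 × 0.0099) = 11.59 Myr.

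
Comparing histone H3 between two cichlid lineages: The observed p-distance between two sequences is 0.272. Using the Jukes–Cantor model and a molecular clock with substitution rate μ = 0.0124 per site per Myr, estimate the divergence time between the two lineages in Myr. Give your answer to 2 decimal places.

d = −(3/4) ln(1 − 4p/3) = −0.75 ln(1 − 0.362667) = −0.75 ln(0.637333)
  = −0.75 × (-0.450463) = 0.337847 substitutions/site.
Under a molecular clock d = 2μt, so t = d/(2μ) = 0.337847 / (2 × 0.0124) = 13.62 Myr.

13.62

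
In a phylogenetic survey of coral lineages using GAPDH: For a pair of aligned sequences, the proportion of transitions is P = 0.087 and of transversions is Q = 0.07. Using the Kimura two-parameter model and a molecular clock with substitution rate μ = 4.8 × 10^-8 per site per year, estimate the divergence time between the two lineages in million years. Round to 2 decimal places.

Under the Kimura two-parameter model, d = −½ ln(1 − 2P − Q) − ¼ ln(1 − 2Q).
1 − 2P − Q = 0.756, giving −½ ln(0.756) = 0.139857.
1 − 2Q = 0.86, giving −¼ ln(0.86) = 0.037706.
d = 0.139857 + 0.037706 = 0.177563.
Under a molecular clock d = 2μt, so t = d/(2μ) = 0.177563 / (2 × 4.8 × 10^-8) = 1.85 million years.

1.85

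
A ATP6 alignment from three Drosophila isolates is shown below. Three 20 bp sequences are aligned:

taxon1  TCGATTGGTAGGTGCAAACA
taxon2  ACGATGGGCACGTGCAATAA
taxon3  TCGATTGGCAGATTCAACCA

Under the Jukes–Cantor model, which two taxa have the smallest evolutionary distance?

taxon1 and taxon3

taxon1–taxon2: 6/20 differ, p = 0.300, d = 0.383.
taxon1–taxon3: 4/20 differ, p = 0.200, d = 0.233.
taxon2–taxon3: 7/20 differ, p = 0.350, d = 0.471.
The smallest distance is between taxon1 and taxon3.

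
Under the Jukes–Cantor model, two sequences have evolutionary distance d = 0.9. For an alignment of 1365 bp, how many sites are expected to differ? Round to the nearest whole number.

Invert JC69: p = (3/4)(1 − e^(−4d/3)) = 0.75 × (1 − e^(-1.2)) = 0.75 × (1 − 0.301194) = 0.524105.
Expected differing sites = pL ≈ 0.524105 × 1365 = 715.403325 ≈ 715.

715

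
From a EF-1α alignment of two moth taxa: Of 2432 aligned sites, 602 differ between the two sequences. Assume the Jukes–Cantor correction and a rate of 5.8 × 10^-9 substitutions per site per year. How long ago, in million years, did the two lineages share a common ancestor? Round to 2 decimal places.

25.90

p = 602/2432 ≈ 0.247533.
d = −(3/4) ln(1 − 4p/3) = −0.75 ln(1 − 0.330044) = −0.75 ln(0.669956)
  = −0.75 × (-0.400543) = 0.300407 substitutions/site.
Under a molecular clock d = 2μt, so t = d/(2μ) = 0.300407 / (2 × 5.8 × 10^-9) = 25.90 million years.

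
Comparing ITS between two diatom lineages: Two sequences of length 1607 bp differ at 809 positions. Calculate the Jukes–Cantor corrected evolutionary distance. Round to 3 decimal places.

p = 809/1607 ≈ 0.503423.
d = −(3/4) ln(1 − 4p/3) = −0.75 ln(1 − 0.671231) = −0.75 ln(0.328769)
  = −0.75 × (-1.112400) = 0.834300 substitutions/site.

0.834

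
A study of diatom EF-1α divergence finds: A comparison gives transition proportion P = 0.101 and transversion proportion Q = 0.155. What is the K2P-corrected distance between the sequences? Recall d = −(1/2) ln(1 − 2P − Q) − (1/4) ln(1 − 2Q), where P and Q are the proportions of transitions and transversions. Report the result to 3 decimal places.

Under the Kimura two-parameter model, d = −½ ln(1 − 2P − Q) − ¼ ln(1 − 2Q).
1 − 2P − Q = 0.643, giving −½ ln(0.643) = 0.220805.
1 − 2Q = 0.69, giving −¼ ln(0.69) = 0.092766.
d = 0.220805 + 0.092766 = 0.313571.

0.314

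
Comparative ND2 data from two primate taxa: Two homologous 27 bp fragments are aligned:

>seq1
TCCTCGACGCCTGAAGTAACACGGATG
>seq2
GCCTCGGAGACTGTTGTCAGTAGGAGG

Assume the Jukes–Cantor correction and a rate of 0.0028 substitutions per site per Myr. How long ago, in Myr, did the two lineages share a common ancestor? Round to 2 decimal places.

The sequences differ at 11 of 27 sites, so p = 11/27 ≈ 0.407407.
d = −(3/4) ln(1 − 4p/3) = −0.75 ln(1 − 0.543209) = −0.75 ln(0.456791)
  = −0.75 × (-0.783529) = 0.587647 substitutions/site.
Under a molecular clock d = 2μt, so t = d/(2μ) = 0.587647 / (2 × 0.0028) = 104.94 Myr.

104.94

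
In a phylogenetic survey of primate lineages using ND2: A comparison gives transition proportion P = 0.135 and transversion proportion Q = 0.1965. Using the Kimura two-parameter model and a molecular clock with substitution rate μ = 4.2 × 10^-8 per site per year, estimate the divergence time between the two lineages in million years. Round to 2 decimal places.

Under the Kimura two-parameter model, d = −½ ln(1 − 2P − Q) − ¼ ln(1 − 2Q).
1 − 2P − Q = 0.5335, giving −½ ln(0.5335) = 0.314148.
1 − 2Q = 0.607, giving −¼ ln(0.607) = 0.124807.
d = 0.314148 + 0.124807 = 0.438955.
Under a molecular clock d = 2μt, so t = d/(2μ) = 0.438955 / (2 × 4.2 × 10^-8) = 5.23 million years.

5.23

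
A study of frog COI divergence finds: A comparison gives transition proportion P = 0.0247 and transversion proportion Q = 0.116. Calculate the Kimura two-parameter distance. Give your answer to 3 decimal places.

Under the Kimura two-parameter model, d = −½ ln(1 − 2P − Q) − ¼ ln(1 − 2Q).
1 − 2P − Q = 0.8346, giving −½ ln(0.8346) = 0.090401.
1 − 2Q = 0.768, giving −¼ ln(0.768) = 0.065991.
d = 0.090401 + 0.065991 = 0.156392.

0.156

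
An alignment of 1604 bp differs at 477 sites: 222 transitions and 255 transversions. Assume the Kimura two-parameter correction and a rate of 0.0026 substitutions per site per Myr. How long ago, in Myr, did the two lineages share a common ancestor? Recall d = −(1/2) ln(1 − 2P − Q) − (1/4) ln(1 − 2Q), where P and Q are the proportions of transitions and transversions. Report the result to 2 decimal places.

P = 222/1604 ≈ 0.138404 and Q = 255/1604 ≈ 0.158978.
Under the Kimura two-parameter model, d = −½ ln(1 − 2P − Q) − ¼ ln(1 − 2Q).
1 − 2P − Q = 0.564214, giving −½ ln(0.564214) = 0.286161.
1 − 2Q = 0.682044, giving −¼ ln(0.682044) = 0.095665.
d = 0.286161 + 0.095665 = 0.381826.
Under a molecular clock d = 2μt, so t = d/(2μ) = 0.381826 / (2 × 0.0026) = 73.43 Myr.

73.43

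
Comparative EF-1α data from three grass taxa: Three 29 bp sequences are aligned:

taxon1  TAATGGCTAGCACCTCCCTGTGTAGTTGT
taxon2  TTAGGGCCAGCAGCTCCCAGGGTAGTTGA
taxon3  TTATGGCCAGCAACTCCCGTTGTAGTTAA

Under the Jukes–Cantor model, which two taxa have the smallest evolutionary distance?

taxon1–taxon2: 7/29 differ, p = 0.241, d = 0.291.
taxon1–taxon3: 7/29 differ, p = 0.241, d = 0.291.
taxon2–taxon3: 6/29 differ, p = 0.207, d = 0.242.
The smallest distance is between taxon2 and taxon3.

taxon2 and taxon3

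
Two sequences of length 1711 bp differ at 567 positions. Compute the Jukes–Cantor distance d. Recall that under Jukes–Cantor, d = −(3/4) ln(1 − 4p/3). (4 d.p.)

0.4373

p = 567/1711 ≈ 0.331385.
d = −(3/4) ln(1 − 4p/3) = −0.75 ln(1 − 0.441847) = −0.75 ln(0.558153)
  = −0.75 × (-0.583122) = 0.437342 substitutions/site.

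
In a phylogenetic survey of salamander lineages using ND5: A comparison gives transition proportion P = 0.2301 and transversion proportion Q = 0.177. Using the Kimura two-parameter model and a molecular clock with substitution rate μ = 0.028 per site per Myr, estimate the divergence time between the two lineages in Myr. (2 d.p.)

Under the Kimura two-parameter model, d = −½ ln(1 − 2P − Q) − ¼ ln(1 − 2Q).
1 − 2P − Q = 0.3628, giving −½ ln(0.3628) = 0.506952.
1 − 2Q = 0.646, giving −¼ ln(0.646) = 0.109239.
d = 0.506952 + 0.109239 = 0.616191.
Under a molecular clock d = 2μt, so t = d/(2μ) = 0.616191 / (2 × 0.028) = 11.00 Myr.

11.00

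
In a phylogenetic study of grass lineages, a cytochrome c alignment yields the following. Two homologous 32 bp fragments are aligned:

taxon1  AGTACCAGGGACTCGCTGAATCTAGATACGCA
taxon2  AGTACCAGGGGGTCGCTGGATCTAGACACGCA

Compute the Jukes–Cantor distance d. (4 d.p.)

The sequences differ at 4 of 32 sites (11, 12, 19, 27), so p = 4/32 = 0.125.
d = −(3/4) ln(1 − 4p/3) = −0.75 ln(1 − 0.166667) = −0.75 ln(0.833333)
  = −0.75 × (-0.182322) = 0.136742 substitutions/site.

0.1367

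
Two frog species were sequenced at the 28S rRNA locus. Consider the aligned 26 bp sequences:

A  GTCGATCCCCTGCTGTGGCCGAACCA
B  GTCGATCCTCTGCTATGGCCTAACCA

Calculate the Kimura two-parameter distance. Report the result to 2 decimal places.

Of 26 sites, 2 differences are transitions and 1 are transversions, so P = 2/26 ≈ 0.076923 and Q = 1/26 ≈ 0.038462.
Under the Kimura two-parameter model, d = −½ ln(1 − 2P − Q) − ¼ ln(1 − 2Q).
1 − 2P − Q = 0.807692, giving −½ ln(0.807692) = 0.106787.
1 − 2Q = 0.923076, giving −¼ ln(0.923076) = 0.020011.
d = 0.106787 + 0.020011 = 0.126798.

0.13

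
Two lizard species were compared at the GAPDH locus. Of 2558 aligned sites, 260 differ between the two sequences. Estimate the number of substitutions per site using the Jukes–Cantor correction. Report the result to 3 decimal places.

0.109

p = 260/2558 ≈ 0.101642.
d = −(3/4) ln(1 − 4p/3) = −0.75 ln(1 − 0.135523) = −0.75 ln(0.864477)
  = −0.75 × (-0.145631) = 0.109223 substitutions/site.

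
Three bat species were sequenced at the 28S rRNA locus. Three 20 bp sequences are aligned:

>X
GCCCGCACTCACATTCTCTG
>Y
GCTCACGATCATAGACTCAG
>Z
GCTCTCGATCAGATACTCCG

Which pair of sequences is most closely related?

X–Y: 8/20 differ, p = 0.400, d = 0.572.
X–Z: 7/20 differ, p = 0.350, d = 0.471.
Y–Z: 4/20 differ, p = 0.200, d = 0.233.
The smallest distance is between Y and Z.

Y and Z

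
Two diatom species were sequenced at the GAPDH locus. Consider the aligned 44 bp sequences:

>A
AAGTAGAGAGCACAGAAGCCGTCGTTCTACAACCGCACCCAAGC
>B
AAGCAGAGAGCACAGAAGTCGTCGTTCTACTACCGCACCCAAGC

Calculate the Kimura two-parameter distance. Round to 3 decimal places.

Of 44 sites, 2 differences are transitions and 1 are transversions, so P = 2/44 ≈ 0.045455 and Q = 1/44 ≈ 0.022727.
Under the Kimura two-parameter model, d = −½ ln(1 − 2P − Q) − ¼ ln(1 − 2Q).
1 − 2P − Q = 0.886363, giving −½ ln(0.886363) = 0.060314.
1 − 2Q = 0.954546, giving −¼ ln(0.954546) = 0.011630.
d = 0.060314 + 0.011630 = 0.071944.

0.072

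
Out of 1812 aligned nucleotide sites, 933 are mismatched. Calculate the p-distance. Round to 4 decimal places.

p = 933/1812 = 0.514900… ≈ 0.5149 (to 4 d.p.).

0.5149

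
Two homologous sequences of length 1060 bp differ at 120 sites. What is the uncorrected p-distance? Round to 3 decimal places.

p = 120/1060 = 0.113207… ≈ 0.113 (to 3 d.p.).

0.113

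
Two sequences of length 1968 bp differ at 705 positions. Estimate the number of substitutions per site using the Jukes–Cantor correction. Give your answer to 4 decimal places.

0.4871

p = 705/1968 ≈ 0.358232.
d = −(3/4) ln(1 − 4p/3) = −0.75 ln(1 − 0.477643) = −0.75 ln(0.522357)
  = −0.75 × (-0.649404) = 0.487053 substitutions/site.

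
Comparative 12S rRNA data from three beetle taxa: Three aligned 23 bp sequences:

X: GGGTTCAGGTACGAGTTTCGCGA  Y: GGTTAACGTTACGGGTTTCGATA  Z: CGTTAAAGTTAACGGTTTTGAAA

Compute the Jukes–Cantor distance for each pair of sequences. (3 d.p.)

d(X,Y) = 0.467, d(X,Z) = 0.761, d(Y,Z) = 0.321

X–Y: 8/23 sites differ → p ≈ 0.347826, d = −0.75 ln(1 − 0.463768) = 0.467391 ≈ 0.467.
X–Z: 11/23 sites differ → p ≈ 0.478261, d = −0.75 ln(1 − 0.637681) = 0.761423 ≈ 0.761.
Y–Z: 6/23 sites differ → p ≈ 0.26087, d = −0.75 ln(1 − 0.347827) = 0.320584 ≈ 0.321.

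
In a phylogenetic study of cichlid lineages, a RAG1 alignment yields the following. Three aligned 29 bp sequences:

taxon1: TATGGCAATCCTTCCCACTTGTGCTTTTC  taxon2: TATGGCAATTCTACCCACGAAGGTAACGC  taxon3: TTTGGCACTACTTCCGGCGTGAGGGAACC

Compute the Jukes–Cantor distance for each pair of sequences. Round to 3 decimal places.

d(taxon1,taxon2) = 0.529, d(taxon1,taxon3) = 0.602, d(taxon2,taxon3) = 0.683

taxon1–taxon2: 11/29 sites differ → p ≈ 0.37931, d = −0.75 ln(1 − 0.505747) = 0.528531 ≈ 0.529.
taxon1–taxon3: 12/29 sites differ → p ≈ 0.413793, d = −0.75 ln(1 − 0.551724) = 0.601760 ≈ 0.602.
taxon2–taxon3: 13/29 sites differ → p ≈ 0.448276, d = −0.75 ln(1 − 0.597701) = 0.682920 ≈ 0.683.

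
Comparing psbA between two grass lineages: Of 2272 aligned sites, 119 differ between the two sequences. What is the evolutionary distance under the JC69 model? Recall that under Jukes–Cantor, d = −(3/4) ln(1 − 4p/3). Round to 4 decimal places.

0.0543

p = 119/2272 ≈ 0.052377.
d = −(3/4) ln(1 − 4p/3) = −0.75 ln(1 − 0.069836) = −0.75 ln(0.930164)
  = −0.75 × (-0.072394) = 0.054296 substitutions/site.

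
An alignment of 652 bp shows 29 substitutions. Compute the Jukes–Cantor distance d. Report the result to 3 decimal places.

p = 29/652 ≈ 0.044479.
d = −(3/4) ln(1 − 4p/3) = −0.75 ln(1 − 0.059305) = −0.75 ln(0.940695)
  = −0.75 × (-0.061136) = 0.045852 substitutions/site.

0.046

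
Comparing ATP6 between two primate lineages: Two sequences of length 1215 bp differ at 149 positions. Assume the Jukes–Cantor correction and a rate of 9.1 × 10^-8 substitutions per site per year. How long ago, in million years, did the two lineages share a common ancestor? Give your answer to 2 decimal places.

p = 149/1215 ≈ 0.122634.
d = −(3/4) ln(1 − 4p/3) = −0.75 ln(1 − 0.163512) = −0.75 ln(0.836488)
  = −0.75 × (-0.178543) = 0.133907 substitutions/site.
Under a molecular clock d = 2μt, so t = d/(2μ) = 0.133907 / (2 × 9.1 × 10^-8) = 0.74 million years.

0.74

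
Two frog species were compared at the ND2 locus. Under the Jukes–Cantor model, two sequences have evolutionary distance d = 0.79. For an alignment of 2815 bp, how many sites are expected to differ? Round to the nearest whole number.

Invert JC69: p = (3/4)(1 − e^(−4d/3)) = 0.75 × (1 − e^(-1.053333)) = 0.75 × (1 − 0.348773) = 0.488420.
Expected differing sites = pL ≈ 0.488420 × 2815 = 1374.9023 ≈ 1375.

1375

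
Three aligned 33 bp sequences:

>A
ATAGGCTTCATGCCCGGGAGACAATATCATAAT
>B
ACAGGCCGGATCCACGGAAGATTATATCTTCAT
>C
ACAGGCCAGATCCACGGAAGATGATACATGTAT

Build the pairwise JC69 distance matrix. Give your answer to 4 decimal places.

A–B: 11/33 sites differ → p ≈ 0.333333, d = −0.75 ln(1 − 0.444444) = 0.440839 ≈ 0.4408.
A–C: 14/33 sites differ → p ≈ 0.424242, d = −0.75 ln(1 − 0.565656) = 0.625439 ≈ 0.6254.
B–C: 6/33 sites differ → p ≈ 0.181818, d = −0.75 ln(1 − 0.242424) = 0.208224 ≈ 0.2082.

d(A,B) = 0.4408, d(A,C) = 0.6254, d(B,C) = 0.2082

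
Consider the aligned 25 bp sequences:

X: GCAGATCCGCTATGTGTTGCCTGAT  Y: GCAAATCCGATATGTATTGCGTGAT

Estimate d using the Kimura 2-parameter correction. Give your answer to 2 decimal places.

0.18

Of 25 sites, 2 differences are transitions and 2 are transversions, so P = 2/25 = 0.08 and Q = 2/25 = 0.08.
Under the Kimura two-parameter model, d = −½ ln(1 − 2P − Q) − ¼ ln(1 − 2Q).
1 − 2P − Q = 0.76, giving −½ ln(0.76) = 0.137218.
1 − 2Q = 0.84, giving −¼ ln(0.84) = 0.043588.
d = 0.137218 + 0.043588 = 0.180806.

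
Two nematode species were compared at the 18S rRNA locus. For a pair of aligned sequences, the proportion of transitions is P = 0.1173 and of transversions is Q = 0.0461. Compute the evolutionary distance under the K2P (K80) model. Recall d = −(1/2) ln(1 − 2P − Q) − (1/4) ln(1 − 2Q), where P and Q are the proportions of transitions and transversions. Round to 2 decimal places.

0.19

Under the Kimura two-parameter model, d = −½ ln(1 − 2P − Q) − ¼ ln(1 − 2Q).
1 − 2P − Q = 0.7193, giving −½ ln(0.7193) = 0.164738.
1 − 2Q = 0.9078, giving −¼ ln(0.9078) = 0.024183.
d = 0.164738 + 0.024183 = 0.188921.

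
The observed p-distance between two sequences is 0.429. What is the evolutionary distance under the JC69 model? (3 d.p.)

0.636

d = −(3/4) ln(1 − 4p/3) = −0.75 ln(1 − 0.572) = −0.75 ln(0.428)
  = −0.75 × (-0.848632) = 0.636474 substitutions/site.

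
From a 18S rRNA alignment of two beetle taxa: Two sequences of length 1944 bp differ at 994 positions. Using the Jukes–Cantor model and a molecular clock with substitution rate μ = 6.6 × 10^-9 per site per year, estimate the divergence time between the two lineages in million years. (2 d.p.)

p = 994/1944 ≈ 0.511317.
d = −(3/4) ln(1 − 4p/3) = −0.75 ln(1 − 0.681756) = −0.75 ln(0.318244)
  = −0.75 × (-1.144937) = 0.858703 substitutions/site.
Under a molecular clock d = 2μt, so t = d/(2μ) = 0.858703 / (2 × 6.6 × 10^-9) = 65.05 million years.

65.05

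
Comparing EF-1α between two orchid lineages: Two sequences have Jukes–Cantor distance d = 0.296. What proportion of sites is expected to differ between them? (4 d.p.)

p = (3/4)(1 − e^(−4d/3)) = 0.75 × (1 − e^(-0.394667)) = 0.75 × (1 − 0.673904) = 0.244572.

0.2446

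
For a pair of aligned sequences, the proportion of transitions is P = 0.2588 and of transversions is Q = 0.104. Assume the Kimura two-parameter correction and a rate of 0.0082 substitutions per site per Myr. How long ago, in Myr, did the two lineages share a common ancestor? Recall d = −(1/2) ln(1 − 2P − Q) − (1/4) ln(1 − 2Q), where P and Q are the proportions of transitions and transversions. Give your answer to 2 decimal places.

Under the Kimura two-parameter model, d = −½ ln(1 − 2P − Q) − ¼ ln(1 − 2Q).
1 − 2P − Q = 0.3784, giving −½ ln(0.3784) = 0.485902.
1 − 2Q = 0.792, giving −¼ ln(0.792) = 0.058298.
d = 0.485902 + 0.058298 = 0.544200.
Under a molecular clock d = 2μt, so t = d/(2μ) = 0.544200 / (2 × 0.0082) = 33.18 Myr.

33.18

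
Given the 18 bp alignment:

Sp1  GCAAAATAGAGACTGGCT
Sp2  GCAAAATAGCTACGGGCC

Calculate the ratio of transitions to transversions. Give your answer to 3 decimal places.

0.333

Transitions are A↔G and C↔T; transversions are all other mismatches.
Transitions: 1. Transversions: 3.
R = 1/3 = 0.333333… ≈ 0.333 (to 3 d.p.).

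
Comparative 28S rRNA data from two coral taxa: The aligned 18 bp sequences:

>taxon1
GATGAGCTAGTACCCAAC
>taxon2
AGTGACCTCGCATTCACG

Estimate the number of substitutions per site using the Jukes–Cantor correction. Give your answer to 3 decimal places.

0.824

The sequences differ at 9 of 18 sites (1, 2, 6, 9, 11, 13, 14, 17, 18), so p = 9/18 = 0.5.
d = −(3/4) ln(1 − 4p/3) = −0.75 ln(1 − 0.666667) = −0.75 ln(0.333333)
  = −0.75 × (-1.098613) = 0.823960 substitutions/site.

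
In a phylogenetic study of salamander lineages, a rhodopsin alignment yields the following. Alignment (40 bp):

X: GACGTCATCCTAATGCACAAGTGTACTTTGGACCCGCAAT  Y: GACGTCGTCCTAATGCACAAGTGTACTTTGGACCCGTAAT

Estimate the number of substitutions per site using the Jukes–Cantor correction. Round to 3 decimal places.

The sequences differ at 2 of 40 sites (7, 37), so p = 2/40 = 0.05.
d = −(3/4) ln(1 − 4p/3) = −0.75 ln(1 − 0.066667) = −0.75 ln(0.933333)
  = −0.75 × (-0.068993) = 0.051745 substitutions/site.

0.052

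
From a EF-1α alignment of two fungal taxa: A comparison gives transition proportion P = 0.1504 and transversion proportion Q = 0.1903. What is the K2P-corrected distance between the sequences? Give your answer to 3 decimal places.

Under the Kimura two-parameter model, d = −½ ln(1 − 2P − Q) − ¼ ln(1 − 2Q).
1 − 2P − Q = 0.5089, giving −½ ln(0.5089) = 0.337752.
1 − 2Q = 0.6194, giving −¼ ln(0.6194) = 0.119751.
d = 0.337752 + 0.119751 = 0.457503.

0.458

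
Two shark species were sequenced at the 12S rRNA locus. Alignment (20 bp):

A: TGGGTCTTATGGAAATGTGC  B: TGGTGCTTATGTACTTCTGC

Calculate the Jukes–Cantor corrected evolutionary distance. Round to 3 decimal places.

The sequences differ at 6 of 20 sites (4, 5, 12, 14, 15, 17), so p = 6/20 = 0.3.
d = −(3/4) ln(1 − 4p/3) = −0.75 ln(1 − 0.4) = −0.75 ln(0.6)
  = −0.75 × (-0.510826) = 0.383120 substitutions/site.

0.383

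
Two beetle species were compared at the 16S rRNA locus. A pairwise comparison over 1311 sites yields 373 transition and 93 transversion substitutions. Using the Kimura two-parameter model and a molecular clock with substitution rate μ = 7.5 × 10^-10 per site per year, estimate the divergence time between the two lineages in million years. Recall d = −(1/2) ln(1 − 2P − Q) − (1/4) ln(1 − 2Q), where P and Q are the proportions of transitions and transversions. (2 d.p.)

P = 373/1311 ≈ 0.284516 and Q = 93/1311 ≈ 0.070938.
Under the Kimura two-parameter model, d = −½ ln(1 − 2P − Q) − ¼ ln(1 − 2Q).
1 − 2P − Q = 0.36003, giving −½ ln(0.36003) = 0.510784.
1 − 2Q = 0.858124, giving −¼ ln(0.858124) = 0.038252.
d = 0.510784 + 0.038252 = 0.549036.
Under a molecular clock d = 2μt, so t = d/(2μ) = 0.549036 / (2 × 7.5 × 10^-10) = 366.02 million years.

366.02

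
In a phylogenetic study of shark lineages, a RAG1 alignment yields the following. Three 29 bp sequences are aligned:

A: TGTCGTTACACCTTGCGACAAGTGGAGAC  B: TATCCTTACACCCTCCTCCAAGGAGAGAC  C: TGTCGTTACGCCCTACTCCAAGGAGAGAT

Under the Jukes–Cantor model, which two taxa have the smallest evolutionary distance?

A–B: 8/29 differ, p = 0.276, d = 0.344.
A–C: 8/29 differ, p = 0.276, d = 0.344.
B–C: 5/29 differ, p = 0.172, d = 0.196.
The smallest distance is between B and C.

B and C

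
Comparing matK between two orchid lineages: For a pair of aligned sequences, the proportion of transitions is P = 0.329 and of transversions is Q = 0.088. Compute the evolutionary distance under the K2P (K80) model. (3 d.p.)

Under the Kimura two-parameter model, d = −½ ln(1 − 2P − Q) − ¼ ln(1 − 2Q).
1 − 2P − Q = 0.254, giving −½ ln(0.254) = 0.685211.
1 − 2Q = 0.824, giving −¼ ln(0.824) = 0.048396.
d = 0.685211 + 0.048396 = 0.733607.

0.734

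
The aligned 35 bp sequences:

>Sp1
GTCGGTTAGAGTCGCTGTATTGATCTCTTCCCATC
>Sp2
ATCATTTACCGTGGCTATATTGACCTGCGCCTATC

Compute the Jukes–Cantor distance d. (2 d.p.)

The sequences differ at 12 of 35 sites, so p = 12/35 ≈ 0.342857.
d = −(3/4) ln(1 − 4p/3) = −0.75 ln(1 − 0.457143) = −0.75 ln(0.542857)
  = −0.75 × (-0.610909) = 0.458182 substitutions/site.

0.46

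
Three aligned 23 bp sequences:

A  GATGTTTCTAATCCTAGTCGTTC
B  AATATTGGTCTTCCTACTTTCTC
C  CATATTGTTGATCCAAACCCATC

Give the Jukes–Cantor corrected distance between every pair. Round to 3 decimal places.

A–B: 10/23 sites differ → p ≈ 0.434783, d = −0.75 ln(1 − 0.579711) = 0.650110 ≈ 0.650.
A–C: 10/23 sites differ → p ≈ 0.434783, d = −0.75 ln(1 − 0.579711) = 0.650110 ≈ 0.650.
B–C: 10/23 sites differ → p ≈ 0.434783, d = −0.75 ln(1 − 0.579711) = 0.650110 ≈ 0.650.

d(A,B) = 0.650, d(A,C) = 0.650, d(B,C) = 0.650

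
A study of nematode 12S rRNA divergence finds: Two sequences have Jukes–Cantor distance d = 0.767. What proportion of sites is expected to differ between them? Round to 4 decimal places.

p = (3/4)(1 − e^(−4d/3)) = 0.75 × (1 − e^(-1.022667)) = 0.75 × (1 − 0.359635) = 0.480274.

0.4803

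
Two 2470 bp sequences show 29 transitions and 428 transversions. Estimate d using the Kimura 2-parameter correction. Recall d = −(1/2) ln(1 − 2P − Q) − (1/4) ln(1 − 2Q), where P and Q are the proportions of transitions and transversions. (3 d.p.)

0.216

P = 29/2470 ≈ 0.011741 and Q = 428/2470 ≈ 0.173279.
Under the Kimura two-parameter model, d = −½ ln(1 − 2P − Q) − ¼ ln(1 − 2Q).
1 − 2P − Q = 0.803239, giving −½ ln(0.803239) = 0.109551.
1 − 2Q = 0.653442, giving −¼ ln(0.653442) = 0.106375.
d = 0.109551 + 0.106375 = 0.215926.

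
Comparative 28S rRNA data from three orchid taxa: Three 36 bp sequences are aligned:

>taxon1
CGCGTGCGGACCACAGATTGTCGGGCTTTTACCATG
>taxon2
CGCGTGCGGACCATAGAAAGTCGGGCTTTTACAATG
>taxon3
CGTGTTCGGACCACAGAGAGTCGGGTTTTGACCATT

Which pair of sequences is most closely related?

taxon1 and taxon2

taxon1–taxon2: 4/36 differ, p = 0.111, d = 0.120.
taxon1–taxon3: 7/36 differ, p = 0.194, d = 0.225.
taxon2–taxon3: 8/36 differ, p = 0.222, d = 0.264.
The smallest distance is between taxon1 and taxon2.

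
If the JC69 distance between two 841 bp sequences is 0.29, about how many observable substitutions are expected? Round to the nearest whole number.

Invert JC69: p = (3/4)(1 − e^(−4d/3)) = 0.75 × (1 − e^(-0.386667)) = 0.75 × (1 − 0.679317) = 0.240512.
Expected differing sites = pL ≈ 0.240512 × 841 = 202.270592 ≈ 202.

202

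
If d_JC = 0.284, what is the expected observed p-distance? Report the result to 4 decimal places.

p = (3/4)(1 − e^(−4d/3)) = 0.75 × (1 − e^(-0.378667)) = 0.75 × (1 − 0.684774) = 0.236420.

0.2364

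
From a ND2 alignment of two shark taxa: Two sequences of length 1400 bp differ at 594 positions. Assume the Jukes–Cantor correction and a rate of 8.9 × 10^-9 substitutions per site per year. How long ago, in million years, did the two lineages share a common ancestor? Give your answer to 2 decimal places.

35.14

p = 594/1400 ≈ 0.424286.
d = −(3/4) ln(1 − 4p/3) = −0.75 ln(1 − 0.565715) = −0.75 ln(0.434285)
  = −0.75 × (-0.834054) = 0.625541 substitutions/site.
Under a molecular clock d = 2μt, so t = d/(2μ) = 0.625541 / (2 × 8.9 × 10^-9) = 35.14 million years.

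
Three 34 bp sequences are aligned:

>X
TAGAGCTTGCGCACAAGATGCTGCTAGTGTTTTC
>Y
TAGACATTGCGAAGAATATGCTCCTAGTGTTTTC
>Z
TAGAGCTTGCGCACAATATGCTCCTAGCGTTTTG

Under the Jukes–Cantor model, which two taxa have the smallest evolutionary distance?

X–Y: 6/34 differ, p = 0.176, d = 0.201.
X–Z: 4/34 differ, p = 0.118, d = 0.128.
Y–Z: 6/34 differ, p = 0.176, d = 0.201.
The smallest distance is between X and Z.

X and Z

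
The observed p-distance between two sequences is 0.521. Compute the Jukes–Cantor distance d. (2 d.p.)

d = −(3/4) ln(1 − 4p/3) = −0.75 ln(1 − 0.694667) = −0.75 ln(0.305333)
  = −0.75 × (-1.186352) = 0.889764 substitutions/site.

0.89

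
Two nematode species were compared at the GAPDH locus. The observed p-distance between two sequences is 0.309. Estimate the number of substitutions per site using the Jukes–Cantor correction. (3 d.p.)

d = −(3/4) ln(1 − 4p/3) = −0.75 ln(1 − 0.412) = −0.75 ln(0.588)
  = −0.75 × (-0.531028) = 0.398271 substitutions/site.

0.398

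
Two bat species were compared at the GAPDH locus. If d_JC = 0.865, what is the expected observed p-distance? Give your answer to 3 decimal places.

p = (3/4)(1 − e^(−4d/3)) = 0.75 × (1 − e^(-1.153333)) = 0.75 × (1 − 0.315583) = 0.513313.

0.513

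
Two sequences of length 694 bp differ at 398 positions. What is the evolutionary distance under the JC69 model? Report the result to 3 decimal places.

1.085

p = 398/694 ≈ 0.573487.
d = −(3/4) ln(1 − 4p/3) = −0.75 ln(1 − 0.764649) = −0.75 ln(0.235351)
  = −0.75 × (-1.446677) = 1.085008 substitutions/site.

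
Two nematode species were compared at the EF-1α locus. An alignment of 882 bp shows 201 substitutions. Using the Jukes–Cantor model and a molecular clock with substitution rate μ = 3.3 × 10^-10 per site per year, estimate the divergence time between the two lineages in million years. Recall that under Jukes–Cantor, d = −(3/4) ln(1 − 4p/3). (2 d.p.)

p = 201/882 ≈ 0.227891.
d = −(3/4) ln(1 − 4p/3) = −0.75 ln(1 − 0.303855) = −0.75 ln(0.696145)
  = −0.75 × (-0.362197) = 0.271648 substitutions/site.
Under a molecular clock d = 2μt, so t = d/(2μ) = 0.271648 / (2 × 3.3 × 10^-10) = 411.59 million years.

411.59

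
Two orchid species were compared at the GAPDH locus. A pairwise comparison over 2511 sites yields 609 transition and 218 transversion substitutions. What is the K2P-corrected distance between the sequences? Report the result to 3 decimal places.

P = 609/2511 ≈ 0.242533 and Q = 218/2511 ≈ 0.086818.
Under the Kimura two-parameter model, d = −½ ln(1 − 2P − Q) − ¼ ln(1 − 2Q).
1 − 2P − Q = 0.428116, giving −½ ln(0.428116) = 0.424181.
1 − 2Q = 0.826364, giving −¼ ln(0.826364) = 0.047680.
d = 0.424181 + 0.047680 = 0.471861.

0.472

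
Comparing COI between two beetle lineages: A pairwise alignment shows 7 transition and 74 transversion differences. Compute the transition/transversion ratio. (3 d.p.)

0.095

R = 7/74 = 0.094594… ≈ 0.095 (to 3 d.p.).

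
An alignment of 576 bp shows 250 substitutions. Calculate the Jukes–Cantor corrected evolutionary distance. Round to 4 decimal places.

p = 250/576 ≈ 0.434028.
d = −(3/4) ln(1 − 4p/3) = −0.75 ln(1 − 0.578704) = −0.75 ln(0.421296)
  = −0.75 × (-0.864420) = 0.648315 substitutions/site.

0.6483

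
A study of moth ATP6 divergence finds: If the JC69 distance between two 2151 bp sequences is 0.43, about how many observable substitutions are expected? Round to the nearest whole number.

Invert JC69: p = (3/4)(1 − e^(−4d/3)) = 0.75 × (1 − e^(-0.573333)) = 0.75 × (1 − 0.563644) = 0.327267.
Expected differing sites = pL ≈ 0.327267 × 2151 = 703.951317 ≈ 704.

704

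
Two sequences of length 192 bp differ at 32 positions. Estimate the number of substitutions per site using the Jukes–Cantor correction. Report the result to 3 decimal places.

0.188

p = 32/192 ≈ 0.166667.
d = −(3/4) ln(1 − 4p/3) = −0.75 ln(1 − 0.222223) = −0.75 ln(0.777777)
  = −0.75 × (-0.251315) = 0.188486 substitutions/site.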